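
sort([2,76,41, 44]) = [ 2, 41,44 , 76] 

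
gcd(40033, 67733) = 1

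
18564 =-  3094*(-6)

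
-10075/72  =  -10075/72 = -139.93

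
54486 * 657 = 35797302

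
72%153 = 72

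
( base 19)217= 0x2ec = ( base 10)748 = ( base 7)2116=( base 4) 23230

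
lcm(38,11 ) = 418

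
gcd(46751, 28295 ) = 1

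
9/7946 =9/7946 = 0.00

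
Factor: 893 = 19^1*47^1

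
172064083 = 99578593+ 72485490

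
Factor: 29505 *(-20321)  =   - 3^1 *5^1*7^2*281^1*2903^1 = - 599571105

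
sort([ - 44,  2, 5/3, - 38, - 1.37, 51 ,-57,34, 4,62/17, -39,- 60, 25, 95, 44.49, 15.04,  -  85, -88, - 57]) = [ -88, - 85,-60,-57,-57, - 44,-39 ,  -  38, - 1.37,5/3, 2,62/17,4, 15.04, 25, 34,44.49 , 51, 95]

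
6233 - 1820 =4413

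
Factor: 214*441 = 94374 =2^1*3^2*7^2*107^1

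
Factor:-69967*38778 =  - 2^1 * 3^1 * 23^1 * 31^1 *37^1*61^1 *281^1 = - 2713180326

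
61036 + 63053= 124089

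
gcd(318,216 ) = 6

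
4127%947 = 339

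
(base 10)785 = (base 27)122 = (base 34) N3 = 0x311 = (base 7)2201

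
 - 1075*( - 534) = 574050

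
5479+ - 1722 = 3757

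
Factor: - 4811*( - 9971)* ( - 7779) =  - 3^1*13^2  *17^1*59^1*283^1*2593^1 = -  373162371699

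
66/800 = 33/400 = 0.08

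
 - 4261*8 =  - 34088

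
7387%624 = 523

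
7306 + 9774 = 17080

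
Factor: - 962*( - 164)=2^3 * 13^1*37^1*  41^1 = 157768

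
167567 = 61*2747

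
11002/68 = 5501/34 = 161.79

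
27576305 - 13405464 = 14170841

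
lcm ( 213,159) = 11289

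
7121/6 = 1186 +5/6= 1186.83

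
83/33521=83/33521 = 0.00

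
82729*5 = 413645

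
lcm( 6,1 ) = 6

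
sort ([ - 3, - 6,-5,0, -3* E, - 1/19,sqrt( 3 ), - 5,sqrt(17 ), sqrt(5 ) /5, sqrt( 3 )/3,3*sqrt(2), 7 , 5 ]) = [ - 3*E,-6 , - 5, - 5,  -  3,-1/19,0, sqrt ( 5 ) /5, sqrt(3 ) /3,sqrt(3 ),  sqrt( 17 ),  3 * sqrt(2), 5,7] 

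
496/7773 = 496/7773 = 0.06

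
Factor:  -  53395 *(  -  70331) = 5^1*53^1*59^1*181^1 * 1327^1 = 3755323745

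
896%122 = 42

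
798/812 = 57/58=0.98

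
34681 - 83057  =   - 48376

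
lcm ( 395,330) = 26070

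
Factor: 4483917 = 3^4*197^1 * 281^1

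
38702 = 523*74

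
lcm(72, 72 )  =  72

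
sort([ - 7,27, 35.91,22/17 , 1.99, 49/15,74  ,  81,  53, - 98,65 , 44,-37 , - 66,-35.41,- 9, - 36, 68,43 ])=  [-98, - 66, - 37,-36, -35.41, - 9, - 7 , 22/17,1.99,  49/15, 27,35.91,43, 44,  53,65,  68,  74, 81 ]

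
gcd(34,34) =34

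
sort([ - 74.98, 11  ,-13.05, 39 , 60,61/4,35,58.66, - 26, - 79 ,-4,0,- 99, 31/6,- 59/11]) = [ - 99, - 79,-74.98, - 26 , - 13.05,-59/11, - 4 , 0, 31/6,11,61/4,35,39,58.66,60 ]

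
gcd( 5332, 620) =124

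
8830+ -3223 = 5607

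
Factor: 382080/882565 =384/887 =2^7 * 3^1*887^ ( - 1)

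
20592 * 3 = 61776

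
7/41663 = 7/41663 =0.00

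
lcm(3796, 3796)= 3796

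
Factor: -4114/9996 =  - 2^ ( - 1)*3^( - 1)*7^( - 2 )*11^2 = -  121/294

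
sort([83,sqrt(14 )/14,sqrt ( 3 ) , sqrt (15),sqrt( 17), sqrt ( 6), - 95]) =[ - 95,sqrt( 14 ) /14,sqrt(3), sqrt( 6), sqrt( 15) , sqrt(17 ),83] 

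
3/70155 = 1/23385 = 0.00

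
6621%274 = 45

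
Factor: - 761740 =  - 2^2  *  5^1*7^1*5441^1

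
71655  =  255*281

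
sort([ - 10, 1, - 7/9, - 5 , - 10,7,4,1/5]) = [  -  10,- 10, - 5, - 7/9,1/5, 1, 4,7 ]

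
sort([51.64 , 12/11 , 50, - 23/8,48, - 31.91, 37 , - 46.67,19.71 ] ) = [-46.67, - 31.91,-23/8, 12/11, 19.71, 37,48, 50,51.64]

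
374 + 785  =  1159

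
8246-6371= 1875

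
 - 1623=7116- 8739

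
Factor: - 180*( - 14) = 2520 = 2^3 * 3^2*5^1*7^1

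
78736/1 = 78736 =78736.00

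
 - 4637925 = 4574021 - 9211946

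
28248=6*4708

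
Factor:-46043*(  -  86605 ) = 3987554015 = 5^1*41^1 * 1123^1*17321^1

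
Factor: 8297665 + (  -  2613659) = 5684006 = 2^1*83^1*97^1*353^1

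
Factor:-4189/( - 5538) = 59/78 = 2^( - 1 )*3^( - 1 ) * 13^( - 1) *59^1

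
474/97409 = 474/97409= 0.00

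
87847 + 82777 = 170624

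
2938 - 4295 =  - 1357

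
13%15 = 13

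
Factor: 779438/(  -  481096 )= -2^(-2) * 7^(-1 )*11^( - 1)* 499^1  =  - 499/308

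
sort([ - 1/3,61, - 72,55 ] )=[- 72, - 1/3,55,61]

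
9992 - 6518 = 3474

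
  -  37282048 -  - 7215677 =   -  30066371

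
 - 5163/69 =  - 75 + 4/23 = - 74.83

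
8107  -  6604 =1503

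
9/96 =3/32 = 0.09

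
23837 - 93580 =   -  69743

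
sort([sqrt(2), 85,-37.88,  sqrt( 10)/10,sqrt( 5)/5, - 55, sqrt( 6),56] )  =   [ - 55 , - 37.88, sqrt( 10)/10,sqrt( 5)/5, sqrt( 2),sqrt( 6), 56,85]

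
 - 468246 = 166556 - 634802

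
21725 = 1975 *11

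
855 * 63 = 53865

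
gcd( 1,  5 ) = 1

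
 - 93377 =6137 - 99514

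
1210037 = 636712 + 573325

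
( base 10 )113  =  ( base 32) 3H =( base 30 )3N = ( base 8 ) 161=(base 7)221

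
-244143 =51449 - 295592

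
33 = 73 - 40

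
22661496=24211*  936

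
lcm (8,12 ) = 24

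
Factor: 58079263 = 11^1*47^1*112339^1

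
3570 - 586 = 2984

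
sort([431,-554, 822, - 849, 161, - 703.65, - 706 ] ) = [ - 849, - 706, - 703.65, - 554, 161, 431, 822 ] 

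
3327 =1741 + 1586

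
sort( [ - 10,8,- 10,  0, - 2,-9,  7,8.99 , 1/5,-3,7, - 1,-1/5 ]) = [ - 10, - 10 , - 9,-3, - 2, - 1, - 1/5,0,1/5, 7, 7, 8,8.99 ]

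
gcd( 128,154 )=2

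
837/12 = 279/4 =69.75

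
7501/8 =7501/8 = 937.62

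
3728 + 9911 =13639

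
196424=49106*4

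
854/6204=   427/3102 = 0.14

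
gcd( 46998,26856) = 6714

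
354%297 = 57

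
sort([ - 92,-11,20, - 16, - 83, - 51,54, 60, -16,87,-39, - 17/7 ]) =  [ - 92,  -  83,-51,- 39, - 16, - 16 , - 11, - 17/7, 20, 54, 60, 87]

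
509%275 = 234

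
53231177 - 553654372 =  - 500423195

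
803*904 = 725912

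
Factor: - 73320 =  - 2^3*3^1*5^1*13^1*47^1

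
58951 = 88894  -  29943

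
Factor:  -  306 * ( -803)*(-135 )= - 2^1* 3^5*5^1*11^1*17^1*73^1 = - 33171930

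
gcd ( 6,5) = 1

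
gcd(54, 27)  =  27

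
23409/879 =7803/293 = 26.63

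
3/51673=3/51673 = 0.00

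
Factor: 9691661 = 7^2*83^1*2383^1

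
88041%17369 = 1196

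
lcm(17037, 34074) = 34074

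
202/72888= 101/36444 = 0.00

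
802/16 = 50 + 1/8 = 50.12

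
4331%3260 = 1071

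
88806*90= 7992540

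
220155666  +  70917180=291072846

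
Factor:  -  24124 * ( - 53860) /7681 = 1299318640/7681 = 2^4*5^1* 37^1*163^1*2693^1 * 7681^(-1 ) 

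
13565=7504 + 6061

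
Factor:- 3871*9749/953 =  - 37738379/953 = - 7^2*79^1*953^( - 1 ) *9749^1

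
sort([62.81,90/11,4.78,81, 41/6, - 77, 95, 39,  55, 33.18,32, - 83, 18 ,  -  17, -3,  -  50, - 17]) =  [-83, - 77,-50, - 17,-17, - 3, 4.78, 41/6,90/11, 18,32,33.18, 39, 55, 62.81,81, 95 ]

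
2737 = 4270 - 1533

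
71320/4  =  17830= 17830.00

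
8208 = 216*38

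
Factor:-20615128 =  - 2^3*41^1*62851^1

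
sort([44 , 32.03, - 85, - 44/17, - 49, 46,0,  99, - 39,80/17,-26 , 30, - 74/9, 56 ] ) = [  -  85, - 49, - 39, - 26, - 74/9, - 44/17, 0,80/17, 30,32.03, 44,46, 56, 99]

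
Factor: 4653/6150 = 2^ ( - 1) * 3^1*5^ (- 2 ) * 11^1*41^( - 1)*47^1 = 1551/2050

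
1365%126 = 105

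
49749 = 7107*7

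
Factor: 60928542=2^1 * 3^2* 41^1 * 82559^1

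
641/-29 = - 641/29 = -22.10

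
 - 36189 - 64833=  - 101022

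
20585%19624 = 961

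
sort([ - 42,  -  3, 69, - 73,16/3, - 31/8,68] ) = [ - 73,  -  42, - 31/8, - 3,16/3, 68,69] 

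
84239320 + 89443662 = 173682982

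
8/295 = 8/295 = 0.03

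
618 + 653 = 1271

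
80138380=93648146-13509766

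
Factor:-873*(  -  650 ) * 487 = 2^1*3^2 * 5^2*13^1*97^1*487^1 =276348150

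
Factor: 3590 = 2^1*5^1*359^1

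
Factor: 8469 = 3^2 * 941^1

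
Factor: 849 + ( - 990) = -141 = -3^1*47^1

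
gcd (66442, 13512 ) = 2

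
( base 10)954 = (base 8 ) 1672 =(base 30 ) 11o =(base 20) 27e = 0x3BA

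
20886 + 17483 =38369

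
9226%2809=799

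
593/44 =593/44 =13.48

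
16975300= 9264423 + 7710877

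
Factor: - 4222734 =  -2^1* 3^1*703789^1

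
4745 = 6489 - 1744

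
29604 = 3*9868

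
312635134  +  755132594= 1067767728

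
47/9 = 47/9 =5.22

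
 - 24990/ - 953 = 24990/953 = 26.22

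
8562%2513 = 1023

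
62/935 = 62/935 = 0.07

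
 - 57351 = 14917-72268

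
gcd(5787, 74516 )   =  1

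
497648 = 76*6548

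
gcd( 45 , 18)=9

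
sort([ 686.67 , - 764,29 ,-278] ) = [  -  764,-278,29, 686.67 ] 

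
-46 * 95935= - 4413010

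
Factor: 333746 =2^1*7^1*31^1*769^1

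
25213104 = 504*50026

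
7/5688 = 7/5688 =0.00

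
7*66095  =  462665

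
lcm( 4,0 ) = 0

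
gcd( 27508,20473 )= 1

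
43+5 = 48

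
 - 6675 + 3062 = - 3613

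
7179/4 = 1794 + 3/4 = 1794.75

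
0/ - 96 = 0/1  =  -0.00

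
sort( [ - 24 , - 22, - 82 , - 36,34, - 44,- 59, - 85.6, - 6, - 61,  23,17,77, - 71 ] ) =[ - 85.6, - 82, - 71, - 61 , - 59, - 44, - 36, - 24, - 22, - 6, 17, 23,  34, 77]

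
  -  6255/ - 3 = 2085  +  0/1 = 2085.00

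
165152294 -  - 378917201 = 544069495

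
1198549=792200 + 406349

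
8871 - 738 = 8133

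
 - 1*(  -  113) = 113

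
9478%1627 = 1343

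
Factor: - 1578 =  - 2^1*3^1*263^1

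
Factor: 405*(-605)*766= - 2^1*3^4*5^2*11^2*383^1 = - 187689150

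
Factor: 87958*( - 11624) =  - 1022423792 = -  2^4*13^1*17^1*199^1*1453^1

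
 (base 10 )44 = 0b101100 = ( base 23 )1L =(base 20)24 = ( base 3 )1122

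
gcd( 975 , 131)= 1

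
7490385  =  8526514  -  1036129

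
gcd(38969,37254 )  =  7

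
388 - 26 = 362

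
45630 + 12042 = 57672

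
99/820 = 99/820 = 0.12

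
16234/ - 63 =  - 258 + 20/63 = -  257.68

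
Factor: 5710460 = 2^2*5^1*7^2 * 5827^1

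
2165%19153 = 2165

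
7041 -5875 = 1166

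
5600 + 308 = 5908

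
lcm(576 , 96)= 576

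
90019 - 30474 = 59545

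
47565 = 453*105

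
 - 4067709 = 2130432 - 6198141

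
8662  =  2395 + 6267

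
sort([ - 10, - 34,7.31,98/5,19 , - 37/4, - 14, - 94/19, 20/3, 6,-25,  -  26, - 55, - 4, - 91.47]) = [ - 91.47, - 55, - 34, - 26, - 25 , - 14, - 10, - 37/4, - 94/19, - 4,6,  20/3, 7.31, 19,98/5 ] 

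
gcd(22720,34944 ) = 64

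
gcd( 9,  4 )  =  1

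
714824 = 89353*8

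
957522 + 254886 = 1212408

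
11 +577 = 588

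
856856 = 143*5992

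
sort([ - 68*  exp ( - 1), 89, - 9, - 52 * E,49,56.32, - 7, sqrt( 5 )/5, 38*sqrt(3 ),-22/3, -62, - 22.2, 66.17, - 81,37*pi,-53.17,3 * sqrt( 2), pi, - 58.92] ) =[ -52*E, - 81, - 62,- 58.92, - 53.17, - 68*exp ( - 1),  -  22.2, - 9, - 22/3, - 7,sqrt( 5 ) /5, pi, 3*sqrt( 2 ),49, 56.32, 38*sqrt( 3 ), 66.17, 89,  37*pi ]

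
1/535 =1/535=0.00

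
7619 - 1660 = 5959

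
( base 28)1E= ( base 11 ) 39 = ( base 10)42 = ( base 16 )2a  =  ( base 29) 1D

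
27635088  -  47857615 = -20222527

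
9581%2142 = 1013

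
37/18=2 + 1/18 = 2.06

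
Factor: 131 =131^1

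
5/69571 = 5/69571 = 0.00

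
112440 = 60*1874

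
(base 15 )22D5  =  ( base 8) 16350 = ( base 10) 7400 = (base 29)8n5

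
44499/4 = 11124 + 3/4= 11124.75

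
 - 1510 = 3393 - 4903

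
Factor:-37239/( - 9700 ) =2^( - 2)*3^1*5^ ( - 2 )*97^(-1)*12413^1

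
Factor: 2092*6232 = 13037344= 2^5*19^1*41^1*523^1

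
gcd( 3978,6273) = 153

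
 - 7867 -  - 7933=66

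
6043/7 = 863 + 2/7 = 863.29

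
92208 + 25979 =118187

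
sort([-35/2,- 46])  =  [  -  46 ,-35/2 ] 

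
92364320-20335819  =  72028501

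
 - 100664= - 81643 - 19021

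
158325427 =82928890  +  75396537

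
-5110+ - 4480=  - 9590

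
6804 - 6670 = 134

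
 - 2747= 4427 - 7174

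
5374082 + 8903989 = 14278071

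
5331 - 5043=288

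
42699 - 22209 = 20490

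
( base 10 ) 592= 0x250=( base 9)727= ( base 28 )l4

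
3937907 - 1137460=2800447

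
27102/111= 9034/37 =244.16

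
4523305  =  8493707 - 3970402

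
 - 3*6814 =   -  20442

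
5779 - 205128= - 199349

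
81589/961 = 81589/961 =84.90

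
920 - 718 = 202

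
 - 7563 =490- 8053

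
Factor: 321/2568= 2^ (-3 )= 1/8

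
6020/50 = 602/5 = 120.40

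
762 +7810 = 8572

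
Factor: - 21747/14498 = -3/2 =-  2^( - 1 )*3^1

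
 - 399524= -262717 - 136807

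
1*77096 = 77096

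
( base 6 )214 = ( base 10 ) 82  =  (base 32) 2I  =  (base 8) 122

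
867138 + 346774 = 1213912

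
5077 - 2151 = 2926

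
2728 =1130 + 1598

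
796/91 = 796/91  =  8.75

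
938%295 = 53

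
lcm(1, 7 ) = 7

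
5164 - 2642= 2522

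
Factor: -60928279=-60928279^1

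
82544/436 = 189 + 35/109 = 189.32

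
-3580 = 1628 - 5208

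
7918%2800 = 2318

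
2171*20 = 43420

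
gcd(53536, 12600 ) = 56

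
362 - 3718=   -  3356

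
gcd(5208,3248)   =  56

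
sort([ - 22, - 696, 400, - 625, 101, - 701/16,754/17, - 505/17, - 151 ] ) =[ - 696, - 625, -151,- 701/16, - 505/17, - 22,754/17, 101, 400 ] 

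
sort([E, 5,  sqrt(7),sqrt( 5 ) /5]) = [sqrt( 5)/5, sqrt(7) , E,5 ]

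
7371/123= 59 + 38/41  =  59.93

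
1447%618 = 211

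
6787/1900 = 3  +  1087/1900= 3.57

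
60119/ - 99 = - 608 + 73/99 = - 607.26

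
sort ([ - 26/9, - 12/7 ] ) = [-26/9, - 12/7] 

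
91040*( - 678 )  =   - 61725120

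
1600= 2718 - 1118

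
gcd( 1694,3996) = 2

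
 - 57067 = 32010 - 89077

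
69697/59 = 69697/59 = 1181.31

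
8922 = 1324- - 7598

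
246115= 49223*5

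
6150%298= 190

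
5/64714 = 5/64714  =  0.00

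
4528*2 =9056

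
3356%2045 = 1311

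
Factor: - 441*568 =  - 250488= - 2^3*3^2*7^2*71^1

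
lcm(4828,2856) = 202776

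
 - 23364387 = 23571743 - 46936130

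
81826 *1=81826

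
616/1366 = 308/683 =0.45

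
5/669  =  5/669=0.01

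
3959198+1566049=5525247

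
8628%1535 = 953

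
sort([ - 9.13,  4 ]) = [ - 9.13,4 ]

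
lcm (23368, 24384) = 560832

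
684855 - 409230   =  275625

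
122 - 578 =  - 456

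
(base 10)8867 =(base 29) afm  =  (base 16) 22a3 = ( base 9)13142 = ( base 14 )3335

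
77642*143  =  11102806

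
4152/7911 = 1384/2637 = 0.52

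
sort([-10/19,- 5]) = [-5,-10/19]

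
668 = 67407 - 66739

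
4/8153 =4/8153= 0.00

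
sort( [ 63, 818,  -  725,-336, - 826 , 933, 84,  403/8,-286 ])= [ - 826, - 725,-336, - 286,403/8,  63,84, 818,933 ]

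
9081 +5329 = 14410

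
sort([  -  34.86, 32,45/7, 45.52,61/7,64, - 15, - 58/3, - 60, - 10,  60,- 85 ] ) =[ - 85, - 60, - 34.86 , - 58/3, - 15 , - 10,45/7,  61/7, 32, 45.52,  60,64 ] 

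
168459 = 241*699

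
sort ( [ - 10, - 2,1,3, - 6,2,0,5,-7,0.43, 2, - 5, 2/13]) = [ - 10, - 7, -6, - 5, - 2,0, 2/13, 0.43, 1, 2,  2,  3, 5 ] 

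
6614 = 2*3307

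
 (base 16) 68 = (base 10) 104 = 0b1101000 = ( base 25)44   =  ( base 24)48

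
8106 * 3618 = 29327508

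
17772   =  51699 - 33927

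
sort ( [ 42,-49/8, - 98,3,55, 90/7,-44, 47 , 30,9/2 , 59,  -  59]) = [-98, - 59, - 44, - 49/8, 3 , 9/2,90/7,30,42 , 47 , 55, 59]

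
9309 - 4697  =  4612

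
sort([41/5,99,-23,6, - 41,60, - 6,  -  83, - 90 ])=[ - 90, - 83, - 41,-23, - 6,6, 41/5, 60 , 99 ]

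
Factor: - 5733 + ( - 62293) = - 2^1*7^1*43^1*113^1 = -68026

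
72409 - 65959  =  6450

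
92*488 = 44896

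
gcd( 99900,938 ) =2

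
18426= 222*83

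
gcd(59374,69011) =1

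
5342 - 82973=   -  77631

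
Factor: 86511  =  3^1 * 28837^1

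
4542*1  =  4542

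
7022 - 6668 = 354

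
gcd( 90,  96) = 6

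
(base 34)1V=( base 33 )1w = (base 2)1000001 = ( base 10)65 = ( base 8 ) 101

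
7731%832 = 243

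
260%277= 260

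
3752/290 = 1876/145 = 12.94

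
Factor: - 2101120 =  - 2^7*5^1 * 7^2 * 67^1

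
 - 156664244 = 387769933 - 544434177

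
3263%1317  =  629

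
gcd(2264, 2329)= 1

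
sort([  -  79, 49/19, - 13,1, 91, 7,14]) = [-79,-13, 1,49/19, 7 , 14, 91]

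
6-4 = 2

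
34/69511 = 34/69511= 0.00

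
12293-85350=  - 73057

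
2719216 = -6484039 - -9203255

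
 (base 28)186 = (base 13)600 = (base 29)15s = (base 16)3f6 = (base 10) 1014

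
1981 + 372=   2353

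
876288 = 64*13692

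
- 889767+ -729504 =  - 1619271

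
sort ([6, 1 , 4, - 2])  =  [ -2, 1,4,  6 ]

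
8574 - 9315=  - 741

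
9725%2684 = 1673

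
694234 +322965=1017199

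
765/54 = 14 + 1/6 = 14.17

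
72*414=29808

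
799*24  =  19176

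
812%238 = 98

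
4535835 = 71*63885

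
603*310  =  186930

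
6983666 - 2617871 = 4365795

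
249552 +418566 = 668118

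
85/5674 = 85/5674 = 0.01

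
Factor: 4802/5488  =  7/8 = 2^( - 3)*7^1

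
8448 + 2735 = 11183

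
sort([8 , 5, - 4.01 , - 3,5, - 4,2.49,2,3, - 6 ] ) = [ - 6,-4.01,-4,  -  3, 2,2.49, 3,5,5, 8 ]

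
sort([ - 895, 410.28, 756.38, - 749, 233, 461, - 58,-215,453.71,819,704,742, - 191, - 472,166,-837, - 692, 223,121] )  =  [ - 895, - 837,  -  749,-692,  -  472, - 215,-191, -58,121, 166,  223, 233,410.28, 453.71, 461, 704, 742 , 756.38,819]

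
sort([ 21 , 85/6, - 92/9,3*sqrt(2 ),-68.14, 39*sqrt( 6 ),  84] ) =[ -68.14, - 92/9, 3*sqrt ( 2 ), 85/6 , 21,84, 39  *sqrt ( 6)] 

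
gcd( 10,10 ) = 10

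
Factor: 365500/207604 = 125/71 = 5^3 * 71^( - 1)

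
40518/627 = 64 + 130/209   =  64.62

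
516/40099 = 516/40099 = 0.01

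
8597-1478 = 7119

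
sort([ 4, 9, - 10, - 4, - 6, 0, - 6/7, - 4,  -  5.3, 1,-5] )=[ - 10, - 6,-5.3, - 5, - 4, - 4,  -  6/7,0, 1, 4, 9]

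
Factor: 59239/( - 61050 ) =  - 2^(-1)*3^ ( - 1)*5^(-2)*11^ ( - 1) *37^( - 1)*  59239^1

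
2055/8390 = 411/1678 = 0.24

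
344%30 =14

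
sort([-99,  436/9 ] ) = [ - 99,436/9]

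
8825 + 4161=12986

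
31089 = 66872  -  35783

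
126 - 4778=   - 4652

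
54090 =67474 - 13384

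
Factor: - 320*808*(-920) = 237875200   =  2^12*5^2*23^1*101^1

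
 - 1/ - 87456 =1/87456 = 0.00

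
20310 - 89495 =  - 69185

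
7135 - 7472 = - 337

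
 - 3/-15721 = 3/15721 = 0.00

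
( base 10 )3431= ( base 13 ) 173C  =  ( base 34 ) 2wv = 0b110101100111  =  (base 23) 6B4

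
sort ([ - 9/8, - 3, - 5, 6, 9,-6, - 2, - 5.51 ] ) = [-6,-5.51,-5,-3,-2, - 9/8, 6,9] 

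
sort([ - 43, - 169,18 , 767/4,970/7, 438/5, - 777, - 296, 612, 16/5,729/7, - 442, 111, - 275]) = [ - 777, - 442, - 296, - 275, - 169 , - 43,16/5, 18,438/5,729/7,111,970/7,767/4, 612]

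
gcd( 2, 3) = 1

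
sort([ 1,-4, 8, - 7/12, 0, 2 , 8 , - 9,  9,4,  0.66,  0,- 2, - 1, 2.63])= [ - 9, - 4,-2, - 1,  -  7/12,  0,0,0.66,  1, 2, 2.63,4,8, 8,9]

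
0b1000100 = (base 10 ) 68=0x44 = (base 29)2A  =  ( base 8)104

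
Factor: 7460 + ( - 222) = 7238 = 2^1*7^1*11^1*47^1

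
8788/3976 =2  +  209/994 = 2.21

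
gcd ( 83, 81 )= 1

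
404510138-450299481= -45789343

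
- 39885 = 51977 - 91862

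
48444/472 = 12111/118 = 102.64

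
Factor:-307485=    - 3^2 * 5^1 *6833^1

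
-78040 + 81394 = 3354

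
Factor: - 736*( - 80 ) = 58880= 2^9*5^1 * 23^1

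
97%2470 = 97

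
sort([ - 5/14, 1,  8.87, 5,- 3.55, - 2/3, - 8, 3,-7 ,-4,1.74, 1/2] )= [-8, -7,-4, - 3.55,-2/3, - 5/14,1/2,  1, 1.74, 3, 5, 8.87 ] 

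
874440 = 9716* 90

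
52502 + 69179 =121681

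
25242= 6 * 4207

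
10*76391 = 763910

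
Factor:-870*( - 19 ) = 16530 = 2^1*3^1*5^1*19^1*29^1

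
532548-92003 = 440545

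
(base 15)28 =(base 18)22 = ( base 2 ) 100110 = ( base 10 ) 38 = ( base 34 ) 14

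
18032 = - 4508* (-4) 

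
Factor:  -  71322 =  - 2^1*3^1 *11887^1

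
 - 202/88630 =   -  1 + 44214/44315 = - 0.00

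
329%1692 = 329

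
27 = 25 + 2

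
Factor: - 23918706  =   - 2^1*3^3 * 7^1 * 63277^1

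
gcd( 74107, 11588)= 1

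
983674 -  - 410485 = 1394159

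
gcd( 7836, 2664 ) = 12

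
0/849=0 = 0.00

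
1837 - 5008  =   - 3171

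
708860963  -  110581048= 598279915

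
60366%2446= 1662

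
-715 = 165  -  880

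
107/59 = 107/59= 1.81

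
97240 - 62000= 35240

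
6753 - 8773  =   - 2020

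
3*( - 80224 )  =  -240672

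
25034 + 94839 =119873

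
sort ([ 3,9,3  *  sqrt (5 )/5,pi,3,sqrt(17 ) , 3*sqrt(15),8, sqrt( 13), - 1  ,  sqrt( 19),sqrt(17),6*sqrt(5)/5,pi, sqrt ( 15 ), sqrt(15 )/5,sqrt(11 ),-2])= [ - 2, - 1,  sqrt(15)/5, 3 * sqrt( 5) /5 , 6*sqrt( 5 ) /5  ,  3,3,pi,  pi,sqrt( 11 ),sqrt( 13),sqrt( 15),sqrt( 17 ),sqrt( 17), sqrt( 19),8,9,3*sqrt(15 )]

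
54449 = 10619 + 43830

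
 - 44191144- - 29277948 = -14913196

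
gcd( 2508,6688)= 836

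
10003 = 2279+7724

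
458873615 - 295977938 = 162895677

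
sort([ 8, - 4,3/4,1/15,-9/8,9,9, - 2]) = [ - 4,-2 , - 9/8 , 1/15, 3/4, 8,9, 9]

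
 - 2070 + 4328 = 2258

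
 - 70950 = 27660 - 98610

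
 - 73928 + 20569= - 53359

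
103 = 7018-6915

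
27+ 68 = 95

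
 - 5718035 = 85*( - 67271)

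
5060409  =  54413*93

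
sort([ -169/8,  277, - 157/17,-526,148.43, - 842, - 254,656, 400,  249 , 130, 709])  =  [-842,- 526, - 254,  -  169/8,-157/17, 130, 148.43,249,277,400,656,709 ] 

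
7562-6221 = 1341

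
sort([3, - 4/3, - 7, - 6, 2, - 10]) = [-10 ,  -  7,  -  6, - 4/3,2 , 3]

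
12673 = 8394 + 4279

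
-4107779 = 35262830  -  39370609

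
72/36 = 2 = 2.00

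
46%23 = 0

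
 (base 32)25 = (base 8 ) 105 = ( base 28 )2D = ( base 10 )69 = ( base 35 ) 1y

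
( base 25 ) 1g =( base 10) 41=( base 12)35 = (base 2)101001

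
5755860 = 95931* 60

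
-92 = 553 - 645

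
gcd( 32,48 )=16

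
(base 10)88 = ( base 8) 130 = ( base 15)5d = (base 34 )2K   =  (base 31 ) 2Q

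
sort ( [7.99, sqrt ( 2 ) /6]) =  [ sqrt( 2)/6,7.99]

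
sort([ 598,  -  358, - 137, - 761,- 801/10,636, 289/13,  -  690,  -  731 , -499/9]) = [  -  761,-731,  -  690, -358, - 137,-801/10,-499/9,289/13, 598,636 ]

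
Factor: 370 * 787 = 291190 =2^1*5^1*37^1 * 787^1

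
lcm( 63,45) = 315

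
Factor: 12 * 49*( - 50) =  - 2^3*3^1*5^2 * 7^2= - 29400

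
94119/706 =133 + 221/706=   133.31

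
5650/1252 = 2825/626 = 4.51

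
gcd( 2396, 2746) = 2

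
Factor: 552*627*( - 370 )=-2^4 * 3^2*5^1*11^1 * 19^1*23^1*37^1 = - 128058480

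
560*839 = 469840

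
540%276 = 264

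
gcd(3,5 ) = 1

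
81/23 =3 + 12/23 = 3.52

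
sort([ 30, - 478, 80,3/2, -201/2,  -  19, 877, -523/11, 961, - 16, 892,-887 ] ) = [ - 887 , - 478, - 201/2, - 523/11, - 19, - 16 , 3/2 , 30, 80, 877 , 892, 961]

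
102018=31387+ 70631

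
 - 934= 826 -1760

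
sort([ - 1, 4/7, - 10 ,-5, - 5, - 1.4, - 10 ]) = [ -10, - 10, - 5,- 5,-1.4, - 1, 4/7 ] 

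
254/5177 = 254/5177 = 0.05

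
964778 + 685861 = 1650639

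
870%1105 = 870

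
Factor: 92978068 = 2^2*1493^1 *15569^1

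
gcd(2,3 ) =1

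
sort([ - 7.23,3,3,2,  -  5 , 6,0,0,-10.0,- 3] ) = [ - 10.0,-7.23, - 5, - 3,0 , 0, 2,3,3,6 ]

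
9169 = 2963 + 6206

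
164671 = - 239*( - 689)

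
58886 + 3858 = 62744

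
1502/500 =751/250  =  3.00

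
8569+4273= 12842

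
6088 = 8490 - 2402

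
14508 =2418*6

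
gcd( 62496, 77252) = 868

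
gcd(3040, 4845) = 95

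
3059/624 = 4 + 563/624 = 4.90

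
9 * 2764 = 24876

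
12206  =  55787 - 43581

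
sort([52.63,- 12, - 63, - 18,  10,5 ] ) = [ - 63, - 18, - 12,5,10, 52.63 ] 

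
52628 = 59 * 892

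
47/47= 1 = 1.00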